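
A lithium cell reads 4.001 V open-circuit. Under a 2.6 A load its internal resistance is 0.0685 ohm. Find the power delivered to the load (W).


Step 1: V_terminal = OCV - I*R = 4.001 - 2.6 * 0.0685 = 3.8229 V
Step 2: P_out = V_terminal * I = 3.8229 * 2.6 = 9.940 W

9.940 W


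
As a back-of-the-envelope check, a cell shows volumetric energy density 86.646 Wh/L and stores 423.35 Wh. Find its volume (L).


V = E / ED = 423.35 / 86.646 = 4.886 L

4.886 L


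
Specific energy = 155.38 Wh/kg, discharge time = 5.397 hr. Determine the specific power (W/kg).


Specific power = 155.38 Wh/kg / 5.397 hr = 28.79 W/kg

28.79 W/kg


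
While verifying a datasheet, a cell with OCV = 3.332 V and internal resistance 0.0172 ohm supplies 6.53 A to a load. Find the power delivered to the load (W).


Step 1: V_terminal = OCV - I*R = 3.332 - 6.53 * 0.0172 = 3.2197 V
Step 2: P_out = V_terminal * I = 3.2197 * 6.53 = 21.02 W

21.02 W


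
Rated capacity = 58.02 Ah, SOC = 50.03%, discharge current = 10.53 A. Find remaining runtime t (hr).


Step 1: remaining = SOC/100 * C_total = 50.03/100 * 58.02 = 29.027 Ah
Step 2: t = remaining / I = 29.027 / 10.53 = 2.757 hr

2.757 hr


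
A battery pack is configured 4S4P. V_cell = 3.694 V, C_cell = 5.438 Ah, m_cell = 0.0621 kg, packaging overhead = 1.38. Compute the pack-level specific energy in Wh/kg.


Step 1: V_pack = 4 * 3.694 = 14.776 V
Step 2: C_pack = 4 * 5.438 = 21.752 Ah
Step 3: E_pack = V_pack * C_pack = 14.776 * 21.752 = 321.41 Wh
Step 4: m_pack = 4 * 4 * 0.0621 * 1.38 = 1.3712 kg
Step 5: ED = E_pack / m_pack = 321.41 / 1.3712 = 234.4 Wh/kg

234.4 Wh/kg


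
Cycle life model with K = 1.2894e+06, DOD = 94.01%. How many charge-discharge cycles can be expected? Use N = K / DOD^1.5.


Step 1: DOD^1.5 = 94.01^1.5 = 911.51
Step 2: N = 1.2894e+06 / 911.51 = 1415 cycles

1415 cycles


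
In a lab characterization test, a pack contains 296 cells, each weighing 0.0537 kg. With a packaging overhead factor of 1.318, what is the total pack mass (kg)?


Cell mass sum = 296 * 0.0537 = 15.895 kg
With overhead 1.318: m_pack = 15.895 * 1.318 = 20.95 kg

20.95 kg


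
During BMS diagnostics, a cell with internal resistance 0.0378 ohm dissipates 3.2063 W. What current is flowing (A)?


I = sqrt(Q / R) = sqrt(3.2063 / 0.0378) = sqrt(84.823) = 9.210 A

9.210 A


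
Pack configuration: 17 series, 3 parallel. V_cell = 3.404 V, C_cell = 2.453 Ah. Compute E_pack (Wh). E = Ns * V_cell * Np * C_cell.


V_pack = 17 * 3.404 = 57.868 V
C_pack = 3 * 2.453 = 7.359 Ah
E = V_pack * C_pack = 57.868 * 7.359 = 425.9 Wh

425.9 Wh


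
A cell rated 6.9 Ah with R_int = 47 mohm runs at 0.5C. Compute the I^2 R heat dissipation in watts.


Convert: R = 47 mohm = 0.047 ohm
Step 1: I = C_rate * capacity = 0.5 * 6.9 = 3.45 A
Step 2: Q = I^2 * R = 3.45^2 * 0.047 = 11.903 * 0.047 = 0.5594 W

0.5594 W


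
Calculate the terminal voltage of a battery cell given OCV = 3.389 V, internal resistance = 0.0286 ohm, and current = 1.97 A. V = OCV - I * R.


IR drop = 1.97 * 0.0286 = 0.056342 V
V = 3.389 - 0.056342 = 3.333 V

3.333 V


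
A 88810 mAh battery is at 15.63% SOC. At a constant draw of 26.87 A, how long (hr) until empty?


Convert: C_total = 88810 mAh = 88.81 Ah
Step 1: remaining = SOC/100 * C_total = 15.63/100 * 88.81 = 13.881 Ah
Step 2: t = remaining / I = 13.881 / 26.87 = 0.5166 hr

0.5166 hr


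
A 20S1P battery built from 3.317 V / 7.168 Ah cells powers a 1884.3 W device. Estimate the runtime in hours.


Step 1: E_pack = Ns * V_cell * Np * C_cell = 20 * 3.317 * 1 * 7.168 = 475.53 Wh
Step 2: t = E_pack / P = 475.53 / 1884.3 = 0.2524 hr

0.2524 hr


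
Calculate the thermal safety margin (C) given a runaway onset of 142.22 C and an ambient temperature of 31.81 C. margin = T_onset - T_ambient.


margin = T_onset - T_ambient = 142.22 - 31.81 = 110.41 C

110.41 C


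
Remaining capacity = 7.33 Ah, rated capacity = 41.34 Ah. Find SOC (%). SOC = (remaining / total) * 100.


SOC% = 7.33 / 41.34 * 100 = 17.73%

17.73%


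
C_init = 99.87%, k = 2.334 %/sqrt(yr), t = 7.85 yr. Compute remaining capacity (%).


sqrt(t) = sqrt(7.85) = 2.8018
C_final = 99.87 - 2.334 * 2.8018 = 93.33%

93.33%


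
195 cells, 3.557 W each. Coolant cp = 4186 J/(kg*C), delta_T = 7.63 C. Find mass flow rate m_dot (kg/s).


Step 1: Total heat Q = 195 * 3.557 W = 693.62 W
Step 2: denom = cp * dT = 4186 * 7.63 = 31939
Step 3: m_dot = 693.62 / 31939 = 0.02172 kg/s

0.02172 kg/s


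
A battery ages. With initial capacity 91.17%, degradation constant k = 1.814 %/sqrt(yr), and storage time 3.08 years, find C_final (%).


sqrt(t) = sqrt(3.08) = 1.755
C_final = 91.17 - 1.814 * 1.755 = 87.99%

87.99%


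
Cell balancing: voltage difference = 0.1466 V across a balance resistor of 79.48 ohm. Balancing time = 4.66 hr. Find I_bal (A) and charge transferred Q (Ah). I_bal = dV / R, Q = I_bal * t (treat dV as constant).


First, Ohm's law: I_bal = 0.1466 V / 79.48 ohm = 0.0018445 A
Then Q = I * t = 0.0018445 A * 4.66 hr = 0.008595 Ah

I=0.0018445 A, Q=0.008595 Ah


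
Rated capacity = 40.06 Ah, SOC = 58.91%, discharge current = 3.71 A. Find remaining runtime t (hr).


Step 1: remaining = SOC/100 * C_total = 58.91/100 * 40.06 = 23.599 Ah
Step 2: t = remaining / I = 23.599 / 3.71 = 6.361 hr

6.361 hr


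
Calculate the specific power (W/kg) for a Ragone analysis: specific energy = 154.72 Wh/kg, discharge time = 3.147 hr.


P_specific = E / t = 154.72 / 3.147 = 49.16 W/kg

49.16 W/kg


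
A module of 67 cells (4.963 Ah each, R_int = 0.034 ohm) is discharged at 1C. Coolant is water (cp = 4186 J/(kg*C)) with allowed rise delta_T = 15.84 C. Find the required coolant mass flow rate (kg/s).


Step 1: I = 1 * 4.963 = 4.963 A
Step 2: Q_cell = I^2 * R = 4.963^2 * 0.034 = 0.83747 W
Step 3: Q_total = 67 * 0.83747 = 56.11 W
Step 4: m_dot = Q_total / (cp * dT) = 56.11 / (4186 * 15.84) = 8.462e-04 kg/s

8.462e-04 kg/s


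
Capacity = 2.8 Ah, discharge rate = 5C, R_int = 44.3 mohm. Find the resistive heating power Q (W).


Convert: R = 44.3 mohm = 0.0443 ohm
Step 1: I = C_rate * capacity = 5 * 2.8 = 14 A
Step 2: Q = I^2 * R = 14^2 * 0.0443 = 196 * 0.0443 = 8.683 W

8.683 W


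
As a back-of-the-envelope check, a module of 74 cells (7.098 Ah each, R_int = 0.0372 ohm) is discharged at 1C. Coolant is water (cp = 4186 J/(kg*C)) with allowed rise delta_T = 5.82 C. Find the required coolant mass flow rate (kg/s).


Step 1: I = 1 * 7.098 = 7.098 A
Step 2: Q_cell = I^2 * R = 7.098^2 * 0.0372 = 1.8742 W
Step 3: Q_total = 74 * 1.8742 = 138.69 W
Step 4: m_dot = Q_total / (cp * dT) = 138.69 / (4186 * 5.82) = 0.005693 kg/s

0.005693 kg/s


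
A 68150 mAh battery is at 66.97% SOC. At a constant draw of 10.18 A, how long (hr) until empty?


Convert: C_total = 68150 mAh = 68.15 Ah
Step 1: remaining = SOC/100 * C_total = 66.97/100 * 68.15 = 45.64 Ah
Step 2: t = remaining / I = 45.64 / 10.18 = 4.483 hr

4.483 hr


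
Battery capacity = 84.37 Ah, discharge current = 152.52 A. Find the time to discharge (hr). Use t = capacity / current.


t = capacity / current = 84.37 / 152.52 = 0.5532 hr

0.5532 hr


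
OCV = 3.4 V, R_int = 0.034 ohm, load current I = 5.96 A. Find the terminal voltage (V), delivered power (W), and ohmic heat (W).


Step 1: V_terminal = OCV - I*R = 3.4 - 5.96 * 0.034 = 3.1974 V
Step 2: P_out = V_terminal * I = 3.1974 * 5.96 = 19.06 W
Step 3: Q = I^2 * R = 5.96^2 * 0.034 = 1.208 W

V=3.1974 V, P=19.06 W, Q=1.208 W


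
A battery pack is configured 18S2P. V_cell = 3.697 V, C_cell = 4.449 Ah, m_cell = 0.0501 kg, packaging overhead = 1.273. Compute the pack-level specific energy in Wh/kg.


Step 1: V_pack = 18 * 3.697 = 66.546 V
Step 2: C_pack = 2 * 4.449 = 8.898 Ah
Step 3: E_pack = V_pack * C_pack = 66.546 * 8.898 = 592.13 Wh
Step 4: m_pack = 18 * 2 * 0.0501 * 1.273 = 2.296 kg
Step 5: ED = E_pack / m_pack = 592.13 / 2.296 = 257.9 Wh/kg

257.9 Wh/kg


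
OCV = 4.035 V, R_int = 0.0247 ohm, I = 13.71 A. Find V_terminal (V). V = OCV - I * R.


V = OCV - I*R = 4.035 - 13.71 * 0.0247 = 3.696 V

3.696 V


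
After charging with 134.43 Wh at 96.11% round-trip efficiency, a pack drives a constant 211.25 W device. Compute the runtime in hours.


Step 1: E_discharge = eta/100 * E_charge = 96.11/100 * 134.43 = 129.2 Wh
Step 2: t = E_discharge / P = 129.2 / 211.25 = 0.6116 hr

0.6116 hr


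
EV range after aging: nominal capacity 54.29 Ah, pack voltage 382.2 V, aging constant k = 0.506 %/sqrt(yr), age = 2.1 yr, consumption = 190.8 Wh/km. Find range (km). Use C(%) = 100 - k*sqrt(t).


Step 1: capacity retention = 100 - 0.506 * sqrt(2.1) = 100 - 0.506 * 1.4491 = 99.267%
Step 2: C_now = 54.29 * 99.267/100 = 53.892 Ah
Step 3: E_pack = V * C_now = 382.2 * 53.892 = 20598 Wh
Step 4: range = E_pack / consumption = 20598 / 190.8 = 108.0 km

108.0 km


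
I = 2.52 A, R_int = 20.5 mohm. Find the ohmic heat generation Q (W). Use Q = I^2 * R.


Convert: R = 20.5 mohm = 0.0205 ohm
I^2 = 6.3504
Q = 6.3504 * 0.0205 = 0.1302 W

0.1302 W


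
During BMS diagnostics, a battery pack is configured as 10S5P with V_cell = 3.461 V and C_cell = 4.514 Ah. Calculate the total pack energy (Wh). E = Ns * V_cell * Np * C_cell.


V_pack = 10 * 3.461 = 34.61 V
C_pack = 5 * 4.514 = 22.57 Ah
E = V_pack * C_pack = 34.61 * 22.57 = 781.1 Wh

781.1 Wh


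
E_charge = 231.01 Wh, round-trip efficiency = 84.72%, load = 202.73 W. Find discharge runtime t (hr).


Step 1: E_discharge = eta/100 * E_charge = 84.72/100 * 231.01 = 195.71 Wh
Step 2: t = E_discharge / P = 195.71 / 202.73 = 0.9654 hr

0.9654 hr


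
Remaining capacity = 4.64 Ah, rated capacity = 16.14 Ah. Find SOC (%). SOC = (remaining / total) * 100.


SOC% = 4.64 / 16.14 * 100 = 28.75%

28.75%


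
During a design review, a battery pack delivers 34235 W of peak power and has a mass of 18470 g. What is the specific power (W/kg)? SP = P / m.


Convert: m = 18470 g = 18.47 kg
SP = P / m = 34235 / 18.47 = 1854 W/kg

1854 W/kg


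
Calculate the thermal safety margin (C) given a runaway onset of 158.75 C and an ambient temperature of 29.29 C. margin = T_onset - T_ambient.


margin = T_onset - T_ambient = 158.75 - 29.29 = 129.46 C

129.46 C


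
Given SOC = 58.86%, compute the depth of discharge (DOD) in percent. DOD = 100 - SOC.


DOD = 100 - SOC = 100 - 58.86 = 41.14%

41.14%


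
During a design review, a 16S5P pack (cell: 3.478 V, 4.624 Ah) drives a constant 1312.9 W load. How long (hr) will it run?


Step 1: E_pack = Ns * V_cell * Np * C_cell = 16 * 3.478 * 5 * 4.624 = 1286.6 Wh
Step 2: t = E_pack / P = 1286.6 / 1312.9 = 0.9800 hr

0.9800 hr


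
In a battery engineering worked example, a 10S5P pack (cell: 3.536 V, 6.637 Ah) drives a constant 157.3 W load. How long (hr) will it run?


Step 1: E_pack = Ns * V_cell * Np * C_cell = 10 * 3.536 * 5 * 6.637 = 1173.4 Wh
Step 2: t = E_pack / P = 1173.4 / 157.3 = 7.460 hr

7.460 hr


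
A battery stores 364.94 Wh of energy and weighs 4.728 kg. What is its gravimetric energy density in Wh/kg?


ED = E / m = 364.94 / 4.728 = 77.19 Wh/kg

77.19 Wh/kg


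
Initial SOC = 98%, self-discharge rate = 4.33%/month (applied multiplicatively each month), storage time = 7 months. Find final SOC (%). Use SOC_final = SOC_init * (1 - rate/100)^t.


decay = (1 - 4.33/100)^7 = 0.73355
SOC_final = 98 * 0.73355 = 71.89%

71.89%


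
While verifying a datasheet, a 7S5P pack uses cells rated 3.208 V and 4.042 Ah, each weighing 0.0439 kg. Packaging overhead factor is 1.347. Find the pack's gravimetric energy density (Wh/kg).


Step 1: V_pack = 7 * 3.208 = 22.456 V
Step 2: C_pack = 5 * 4.042 = 20.21 Ah
Step 3: E_pack = V_pack * C_pack = 22.456 * 20.21 = 453.84 Wh
Step 4: m_pack = 7 * 5 * 0.0439 * 1.347 = 2.0697 kg
Step 5: ED = E_pack / m_pack = 453.84 / 2.0697 = 219.3 Wh/kg

219.3 Wh/kg


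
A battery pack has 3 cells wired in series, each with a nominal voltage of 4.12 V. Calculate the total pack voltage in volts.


V_pack = n * V_cell = 3 * 4.12 = 12.36 V

12.36 V


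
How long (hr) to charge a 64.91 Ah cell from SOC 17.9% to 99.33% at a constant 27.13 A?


delta_Ah = 64.91 * (99.33 - 17.9) / 100 = 52.856 Ah
t = delta_Ah / I = 52.856 / 27.13 = 1.948 hr

1.948 hr


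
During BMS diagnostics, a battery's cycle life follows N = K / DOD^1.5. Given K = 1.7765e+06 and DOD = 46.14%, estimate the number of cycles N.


Step 1: DOD^1.5 = 46.14^1.5 = 313.41
Step 2: N = 1.7765e+06 / 313.41 = 5668 cycles

5668 cycles


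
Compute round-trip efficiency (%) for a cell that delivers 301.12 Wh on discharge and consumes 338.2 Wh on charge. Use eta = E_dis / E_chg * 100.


Round-trip efficiency = 301.12/338.2 * 100% = 89.04%

89.04%


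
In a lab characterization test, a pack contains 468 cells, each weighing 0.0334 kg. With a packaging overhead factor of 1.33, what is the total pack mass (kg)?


Cell mass sum = 468 * 0.0334 = 15.631 kg
With overhead 1.33: m_pack = 15.631 * 1.33 = 20.79 kg

20.79 kg


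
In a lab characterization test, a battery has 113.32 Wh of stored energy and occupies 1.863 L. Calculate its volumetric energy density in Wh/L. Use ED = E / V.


ED = E / V = 113.32 / 1.863 = 60.83 Wh/L

60.83 Wh/L


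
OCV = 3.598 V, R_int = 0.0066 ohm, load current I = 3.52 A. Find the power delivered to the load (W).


Step 1: V_terminal = OCV - I*R = 3.598 - 3.52 * 0.0066 = 3.5748 V
Step 2: P_out = V_terminal * I = 3.5748 * 3.52 = 12.58 W

12.58 W


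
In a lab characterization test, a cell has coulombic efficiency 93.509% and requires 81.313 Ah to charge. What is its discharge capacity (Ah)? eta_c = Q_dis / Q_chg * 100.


Q_dis = eta/100 * Q_chg = 93.509/100 * 81.313 = 76.03 Ah

76.03 Ah


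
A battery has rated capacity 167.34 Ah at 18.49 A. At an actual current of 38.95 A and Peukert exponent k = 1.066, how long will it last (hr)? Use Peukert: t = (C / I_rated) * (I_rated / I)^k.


Step 1: t_rated = C / I_rated = 167.34 / 18.49 = 9.0503 hr
Step 2: ratio = 18.49 / 38.95 = 0.47471
Step 3: ratio^k = 0.47471^1.066 = 0.45193
Step 4: t = t_rated * ratio^k = 9.0503 * 0.45193 = 4.090 hr

4.090 hr


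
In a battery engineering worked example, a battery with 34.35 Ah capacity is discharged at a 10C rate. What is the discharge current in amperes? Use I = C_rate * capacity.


I = C_rate * capacity = 10 * 34.35 = 343.5 A

343.5 A


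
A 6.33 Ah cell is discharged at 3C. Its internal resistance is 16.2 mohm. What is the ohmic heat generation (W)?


Convert: R = 16.2 mohm = 0.0162 ohm
Step 1: I = C_rate * capacity = 3 * 6.33 = 18.99 A
Step 2: Q = I^2 * R = 18.99^2 * 0.0162 = 360.62 * 0.0162 = 5.842 W

5.842 W


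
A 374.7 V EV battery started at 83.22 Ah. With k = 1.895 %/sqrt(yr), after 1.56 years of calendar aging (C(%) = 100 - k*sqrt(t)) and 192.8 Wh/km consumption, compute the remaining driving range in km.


Step 1: capacity retention = 100 - 1.895 * sqrt(1.56) = 100 - 1.895 * 1.249 = 97.633%
Step 2: C_now = 83.22 * 97.633/100 = 81.25 Ah
Step 3: E_pack = V * C_now = 374.7 * 81.25 = 30444 Wh
Step 4: range = E_pack / consumption = 30444 / 192.8 = 157.9 km

157.9 km


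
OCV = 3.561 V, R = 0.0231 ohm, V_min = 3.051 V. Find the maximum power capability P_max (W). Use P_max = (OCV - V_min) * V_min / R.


dV = OCV - V_min = 0.51 V (so I_max = dV / R)
P_max = dV * V_min / R = 0.51 * 3.051 / 0.0231 = 67.36 W

67.36 W


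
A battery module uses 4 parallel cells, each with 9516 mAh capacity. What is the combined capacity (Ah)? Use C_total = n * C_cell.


Convert: C_cell = 9516 mAh = 9.516 Ah
C_total = 4 * 9.516 = 38.064 Ah

38.064 Ah


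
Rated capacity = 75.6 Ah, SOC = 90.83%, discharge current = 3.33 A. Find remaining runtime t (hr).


Step 1: remaining = SOC/100 * C_total = 90.83/100 * 75.6 = 68.667 Ah
Step 2: t = remaining / I = 68.667 / 3.33 = 20.62 hr

20.62 hr


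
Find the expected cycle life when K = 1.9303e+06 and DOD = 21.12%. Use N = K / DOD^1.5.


DOD^1.5 = 97.06
N = K / DOD^1.5 = 1.9303e+06 / 97.06 = 19890

19890 cycles


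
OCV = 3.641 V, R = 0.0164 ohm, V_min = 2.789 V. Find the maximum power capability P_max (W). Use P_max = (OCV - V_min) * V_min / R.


dV = OCV - V_min = 0.852 V (so I_max = dV / R)
P_max = dV * V_min / R = 0.852 * 2.789 / 0.0164 = 144.9 W

144.9 W


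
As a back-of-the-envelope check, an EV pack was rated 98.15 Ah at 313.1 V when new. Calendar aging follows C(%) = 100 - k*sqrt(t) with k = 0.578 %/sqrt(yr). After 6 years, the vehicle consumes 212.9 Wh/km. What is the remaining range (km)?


Step 1: capacity retention = 100 - 0.578 * sqrt(6) = 100 - 0.578 * 2.4495 = 98.584%
Step 2: C_now = 98.15 * 98.584/100 = 96.76 Ah
Step 3: E_pack = V * C_now = 313.1 * 96.76 = 30296 Wh
Step 4: range = E_pack / consumption = 30296 / 212.9 = 142.3 km

142.3 km


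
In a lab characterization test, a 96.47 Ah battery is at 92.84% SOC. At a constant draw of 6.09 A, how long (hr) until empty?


Step 1: remaining = SOC/100 * C_total = 92.84/100 * 96.47 = 89.563 Ah
Step 2: t = remaining / I = 89.563 / 6.09 = 14.71 hr

14.71 hr


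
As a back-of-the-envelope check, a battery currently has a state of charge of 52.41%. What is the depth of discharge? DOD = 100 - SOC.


DOD = 100 - SOC = 100 - 52.41 = 47.59%

47.59%


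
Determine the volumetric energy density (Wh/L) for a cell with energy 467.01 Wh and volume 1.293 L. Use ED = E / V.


Volumetric ED = 467.01 Wh / 1.293 L = 361.2 Wh/L

361.2 Wh/L


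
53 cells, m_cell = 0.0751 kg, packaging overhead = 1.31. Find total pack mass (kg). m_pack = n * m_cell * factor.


m_pack = n * m_cell * overhead = 53 * 0.0751 * 1.31 = 5.214 kg

5.214 kg


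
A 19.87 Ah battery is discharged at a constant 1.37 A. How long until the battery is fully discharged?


Runtime = 19.87 Ah / 1.37 A = 14.50 hr

14.50 hr


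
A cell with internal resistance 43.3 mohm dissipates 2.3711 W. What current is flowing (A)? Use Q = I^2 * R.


Convert: R = 43.3 mohm = 0.0433 ohm
I = sqrt(Q / R) = sqrt(2.3711 / 0.0433) = sqrt(54.76) = 7.400 A

7.400 A


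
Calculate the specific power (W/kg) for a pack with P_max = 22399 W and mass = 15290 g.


Convert: m = 15290 g = 15.29 kg
Specific power = 22399 W / 15.29 kg = 1465 W/kg

1465 W/kg


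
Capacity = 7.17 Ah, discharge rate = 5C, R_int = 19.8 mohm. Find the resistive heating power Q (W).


Convert: R = 19.8 mohm = 0.0198 ohm
Step 1: I = C_rate * capacity = 5 * 7.17 = 35.85 A
Step 2: Q = I^2 * R = 35.85^2 * 0.0198 = 1285.2 * 0.0198 = 25.45 W

25.45 W


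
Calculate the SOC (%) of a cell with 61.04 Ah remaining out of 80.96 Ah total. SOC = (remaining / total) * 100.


SOC = (remaining / total) * 100 = (61.04 / 80.96) * 100 = 75.40%

75.40%


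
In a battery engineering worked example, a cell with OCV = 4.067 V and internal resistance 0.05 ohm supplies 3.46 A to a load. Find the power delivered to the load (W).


Step 1: V_terminal = OCV - I*R = 4.067 - 3.46 * 0.05 = 3.894 V
Step 2: P_out = V_terminal * I = 3.894 * 3.46 = 13.47 W

13.47 W


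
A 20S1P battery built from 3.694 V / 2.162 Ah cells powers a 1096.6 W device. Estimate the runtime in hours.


Step 1: E_pack = Ns * V_cell * Np * C_cell = 20 * 3.694 * 1 * 2.162 = 159.73 Wh
Step 2: t = E_pack / P = 159.73 / 1096.6 = 0.1457 hr

0.1457 hr


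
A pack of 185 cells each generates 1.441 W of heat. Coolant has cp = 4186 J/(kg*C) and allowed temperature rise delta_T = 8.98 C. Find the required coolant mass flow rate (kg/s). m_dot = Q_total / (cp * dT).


Step 1: Total heat Q = 185 * 1.441 W = 266.59 W
Step 2: denom = cp * dT = 4186 * 8.98 = 37590
Step 3: m_dot = 266.59 / 37590 = 0.007092 kg/s

0.007092 kg/s


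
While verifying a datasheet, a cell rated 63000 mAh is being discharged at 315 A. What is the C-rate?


Convert: capacity = 63000 mAh = 63 Ah
C_rate = I / capacity = 315 / 63 = 5C

5C


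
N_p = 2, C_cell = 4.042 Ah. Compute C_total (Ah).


Parallel capacities add: 2 * 4.042 Ah = 8.084 Ah

8.084 Ah


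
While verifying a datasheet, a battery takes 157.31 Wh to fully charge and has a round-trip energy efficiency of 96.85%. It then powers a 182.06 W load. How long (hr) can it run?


Step 1: E_discharge = eta/100 * E_charge = 96.85/100 * 157.31 = 152.35 Wh
Step 2: t = E_discharge / P = 152.35 / 182.06 = 0.8368 hr

0.8368 hr


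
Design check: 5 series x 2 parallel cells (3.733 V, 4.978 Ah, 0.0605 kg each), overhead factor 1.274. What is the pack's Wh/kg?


Step 1: V_pack = 5 * 3.733 = 18.665 V
Step 2: C_pack = 2 * 4.978 = 9.956 Ah
Step 3: E_pack = V_pack * C_pack = 18.665 * 9.956 = 185.83 Wh
Step 4: m_pack = 5 * 2 * 0.0605 * 1.274 = 0.77077 kg
Step 5: ED = E_pack / m_pack = 185.83 / 0.77077 = 241.1 Wh/kg

241.1 Wh/kg


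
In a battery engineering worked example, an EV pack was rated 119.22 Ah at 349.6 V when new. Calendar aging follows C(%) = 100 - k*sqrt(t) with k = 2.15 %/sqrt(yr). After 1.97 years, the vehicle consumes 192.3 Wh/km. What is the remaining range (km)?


Step 1: capacity retention = 100 - 2.15 * sqrt(1.97) = 100 - 2.15 * 1.4036 = 96.982%
Step 2: C_now = 119.22 * 96.982/100 = 115.62 Ah
Step 3: E_pack = V * C_now = 349.6 * 115.62 = 40421 Wh
Step 4: range = E_pack / consumption = 40421 / 192.3 = 210.2 km

210.2 km


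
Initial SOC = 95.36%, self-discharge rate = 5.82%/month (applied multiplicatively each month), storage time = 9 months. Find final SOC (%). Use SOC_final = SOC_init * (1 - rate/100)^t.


Monthly retention factor = 1 - 5.82/100 = 0.9418
Over 9 months: factor^9 = 0.58295
SOC_final = 95.36 * 0.58295 = 55.59%

55.59%


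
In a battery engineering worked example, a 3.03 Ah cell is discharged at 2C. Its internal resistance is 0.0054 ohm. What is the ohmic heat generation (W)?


Step 1: I = C_rate * capacity = 2 * 3.03 = 6.06 A
Step 2: Q = I^2 * R = 6.06^2 * 0.0054 = 36.724 * 0.0054 = 0.1983 W

0.1983 W


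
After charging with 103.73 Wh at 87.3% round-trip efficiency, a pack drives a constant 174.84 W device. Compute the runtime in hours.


Step 1: E_discharge = eta/100 * E_charge = 87.3/100 * 103.73 = 90.556 Wh
Step 2: t = E_discharge / P = 90.556 / 174.84 = 0.5179 hr

0.5179 hr


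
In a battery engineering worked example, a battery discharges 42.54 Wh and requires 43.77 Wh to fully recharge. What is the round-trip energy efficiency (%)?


eta_e = E_dis / E_chg * 100 = 42.54 / 43.77 * 100 = 97.19%

97.19%


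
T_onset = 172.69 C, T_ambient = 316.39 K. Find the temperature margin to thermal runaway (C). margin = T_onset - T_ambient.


Convert: T_ambient = 316.39 K = 43.24 C
margin = 172.69 - 43.24 = 129.45 C

129.45 C


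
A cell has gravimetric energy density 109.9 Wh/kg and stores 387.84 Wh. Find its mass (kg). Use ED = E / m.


m = E / ED = 387.84 / 109.9 = 3.529 kg

3.529 kg


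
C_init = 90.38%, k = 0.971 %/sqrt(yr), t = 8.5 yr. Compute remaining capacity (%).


Step 1: sqrt(8.5 yr) = 2.9155
Step 2: drop = 0.971 * 2.9155 = 2.831
Step 3: C_final = 90.38 - 2.831 = 87.55%

87.55%


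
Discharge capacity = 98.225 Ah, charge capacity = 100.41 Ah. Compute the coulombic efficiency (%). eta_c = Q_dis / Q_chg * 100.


Coulombic efficiency = 98.225/100.41 * 100% = 97.82%

97.82%


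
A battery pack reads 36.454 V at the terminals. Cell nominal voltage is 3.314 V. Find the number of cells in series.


Rearranging: n = V_pack / V_cell = 36.454 / 3.314 = 11 cells

11


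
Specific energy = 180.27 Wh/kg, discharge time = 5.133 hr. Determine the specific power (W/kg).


Specific power = 180.27 Wh/kg / 5.133 hr = 35.12 W/kg

35.12 W/kg


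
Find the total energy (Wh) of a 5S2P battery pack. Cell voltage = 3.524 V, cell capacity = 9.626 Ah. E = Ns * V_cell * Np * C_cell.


E = Ns * Vcell * Np * Ccell = 5 * 3.524 * 2 * 9.626 = 339.2 Wh

339.2 Wh


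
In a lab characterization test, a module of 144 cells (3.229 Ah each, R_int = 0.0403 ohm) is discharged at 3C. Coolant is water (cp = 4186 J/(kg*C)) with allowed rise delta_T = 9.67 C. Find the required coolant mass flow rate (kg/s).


Step 1: I = 3 * 3.229 = 9.687 A
Step 2: Q_cell = I^2 * R = 9.687^2 * 0.0403 = 3.7817 W
Step 3: Q_total = 144 * 3.7817 = 544.56 W
Step 4: m_dot = Q_total / (cp * dT) = 544.56 / (4186 * 9.67) = 0.01345 kg/s

0.01345 kg/s


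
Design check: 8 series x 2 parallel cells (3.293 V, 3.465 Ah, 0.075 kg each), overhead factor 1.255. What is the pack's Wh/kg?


Step 1: V_pack = 8 * 3.293 = 26.344 V
Step 2: C_pack = 2 * 3.465 = 6.93 Ah
Step 3: E_pack = V_pack * C_pack = 26.344 * 6.93 = 182.56 Wh
Step 4: m_pack = 8 * 2 * 0.075 * 1.255 = 1.506 kg
Step 5: ED = E_pack / m_pack = 182.56 / 1.506 = 121.2 Wh/kg

121.2 Wh/kg


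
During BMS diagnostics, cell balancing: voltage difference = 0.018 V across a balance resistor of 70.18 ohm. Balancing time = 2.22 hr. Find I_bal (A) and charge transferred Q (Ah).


I_bal = dV / R = 0.018 / 70.18 = 2.5648e-04 A
Q = I_bal * t = 2.5648e-04 * 2.22 = 5.694e-04 Ah

I=2.5648e-04 A, Q=5.694e-04 Ah


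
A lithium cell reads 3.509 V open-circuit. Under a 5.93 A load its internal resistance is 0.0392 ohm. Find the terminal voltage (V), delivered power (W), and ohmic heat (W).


Step 1: V_terminal = OCV - I*R = 3.509 - 5.93 * 0.0392 = 3.2765 V
Step 2: P_out = V_terminal * I = 3.2765 * 5.93 = 19.43 W
Step 3: Q = I^2 * R = 5.93^2 * 0.0392 = 1.378 W

V=3.2765 V, P=19.43 W, Q=1.378 W


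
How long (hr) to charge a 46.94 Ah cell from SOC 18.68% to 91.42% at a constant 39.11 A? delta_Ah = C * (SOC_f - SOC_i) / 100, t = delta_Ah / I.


Step 1: dSOC = 91.42% - 18.68% = 72.74%
Step 2: delta_Ah = 46.94 * 72.74 / 100 = 34.144 Ah
Step 3: t = 34.144 / 39.11 = 0.8730 hr

0.8730 hr


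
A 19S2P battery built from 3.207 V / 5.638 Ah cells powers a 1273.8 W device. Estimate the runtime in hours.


Step 1: E_pack = Ns * V_cell * Np * C_cell = 19 * 3.207 * 2 * 5.638 = 687.08 Wh
Step 2: t = E_pack / P = 687.08 / 1273.8 = 0.5394 hr

0.5394 hr


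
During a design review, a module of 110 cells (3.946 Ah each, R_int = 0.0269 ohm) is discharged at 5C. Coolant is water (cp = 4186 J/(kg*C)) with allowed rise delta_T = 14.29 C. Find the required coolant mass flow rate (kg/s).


Step 1: I = 5 * 3.946 = 19.73 A
Step 2: Q_cell = I^2 * R = 19.73^2 * 0.0269 = 10.471 W
Step 3: Q_total = 110 * 10.471 = 1151.8 W
Step 4: m_dot = Q_total / (cp * dT) = 1151.8 / (4186 * 14.29) = 0.01926 kg/s

0.01926 kg/s


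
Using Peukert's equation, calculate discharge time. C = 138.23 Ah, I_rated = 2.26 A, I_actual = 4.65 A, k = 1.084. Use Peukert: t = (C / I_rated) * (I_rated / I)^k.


t_rated = C / I_rated = 138.23 / 2.26 = 61.164 hr
(I_rated/I)^k = (0.48602)^1.084 = 0.45744
t = t_rated * (I_rated/I)^k = 61.164 * 0.45744 = 27.98 hr

27.98 hr


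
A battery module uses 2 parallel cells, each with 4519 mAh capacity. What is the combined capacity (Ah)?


Convert: C_cell = 4519 mAh = 4.519 Ah
C_total = 2 * 4.519 = 9.038 Ah

9.038 Ah


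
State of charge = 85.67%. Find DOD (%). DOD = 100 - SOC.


DOD = 100 - SOC = 100 - 85.67 = 14.33%

14.33%


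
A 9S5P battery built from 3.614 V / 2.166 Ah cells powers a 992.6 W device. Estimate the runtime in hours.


Step 1: E_pack = Ns * V_cell * Np * C_cell = 9 * 3.614 * 5 * 2.166 = 352.26 Wh
Step 2: t = E_pack / P = 352.26 / 992.6 = 0.3549 hr

0.3549 hr


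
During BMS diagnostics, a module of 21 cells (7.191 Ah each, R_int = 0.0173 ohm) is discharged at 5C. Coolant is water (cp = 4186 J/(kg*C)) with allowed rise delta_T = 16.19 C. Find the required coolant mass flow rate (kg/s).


Step 1: I = 5 * 7.191 = 35.955 A
Step 2: Q_cell = I^2 * R = 35.955^2 * 0.0173 = 22.365 W
Step 3: Q_total = 21 * 22.365 = 469.67 W
Step 4: m_dot = Q_total / (cp * dT) = 469.67 / (4186 * 16.19) = 0.006930 kg/s

0.006930 kg/s


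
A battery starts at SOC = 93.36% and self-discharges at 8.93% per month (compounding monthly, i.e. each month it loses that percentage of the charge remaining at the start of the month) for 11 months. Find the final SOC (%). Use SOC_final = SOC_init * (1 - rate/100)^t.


Monthly retention factor = 1 - 8.93/100 = 0.9107
Over 11 months: factor^11 = 0.35738
SOC_final = 93.36 * 0.35738 = 33.36%

33.36%


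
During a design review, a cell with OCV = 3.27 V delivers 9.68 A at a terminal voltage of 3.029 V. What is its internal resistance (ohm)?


R = (OCV - V) / I = (3.27 - 3.029) / 9.68 = 0.02490 ohm

0.02490 ohm


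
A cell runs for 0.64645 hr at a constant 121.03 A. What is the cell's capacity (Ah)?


C = I * t = 121.03 * 0.64645 = 78.24 Ah

78.24 Ah


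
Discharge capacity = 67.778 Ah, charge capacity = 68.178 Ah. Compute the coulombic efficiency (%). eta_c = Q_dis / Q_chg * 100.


eta_c = Q_dis / Q_chg * 100 = 67.778 / 68.178 * 100 = 99.41%

99.41%


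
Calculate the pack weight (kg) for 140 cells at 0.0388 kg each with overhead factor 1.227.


m_pack = n * m_cell * overhead = 140 * 0.0388 * 1.227 = 6.665 kg

6.665 kg


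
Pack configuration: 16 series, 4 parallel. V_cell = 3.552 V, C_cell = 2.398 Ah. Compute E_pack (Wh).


E = Ns * Vcell * Np * Ccell = 16 * 3.552 * 4 * 2.398 = 545.1 Wh

545.1 Wh


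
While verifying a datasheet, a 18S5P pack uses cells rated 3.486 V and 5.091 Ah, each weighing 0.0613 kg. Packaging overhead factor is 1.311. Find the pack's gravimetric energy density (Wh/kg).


Step 1: V_pack = 18 * 3.486 = 62.748 V
Step 2: C_pack = 5 * 5.091 = 25.455 Ah
Step 3: E_pack = V_pack * C_pack = 62.748 * 25.455 = 1597.3 Wh
Step 4: m_pack = 18 * 5 * 0.0613 * 1.311 = 7.2328 kg
Step 5: ED = E_pack / m_pack = 1597.3 / 7.2328 = 220.8 Wh/kg

220.8 Wh/kg


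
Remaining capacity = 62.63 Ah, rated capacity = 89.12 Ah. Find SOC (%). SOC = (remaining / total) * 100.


SOC = (remaining / total) * 100 = (62.63 / 89.12) * 100 = 70.28%

70.28%


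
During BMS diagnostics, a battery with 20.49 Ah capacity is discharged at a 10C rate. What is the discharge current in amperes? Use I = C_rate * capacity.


I = C_rate * capacity = 10 * 20.49 = 204.9 A

204.9 A


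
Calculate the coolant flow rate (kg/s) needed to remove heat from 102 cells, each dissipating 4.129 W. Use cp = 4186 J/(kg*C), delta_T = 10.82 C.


Q_total = 102 * 4.129 = 421.16 W
m_dot = Q_total / (cp * dT) = 421.16 / (4186 * 10.82) = 0.009299 kg/s

0.009299 kg/s


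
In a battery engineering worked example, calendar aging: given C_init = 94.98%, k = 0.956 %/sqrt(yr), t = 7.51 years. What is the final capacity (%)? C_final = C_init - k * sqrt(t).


sqrt(t) = sqrt(7.51) = 2.7404
C_final = 94.98 - 0.956 * 2.7404 = 92.36%

92.36%


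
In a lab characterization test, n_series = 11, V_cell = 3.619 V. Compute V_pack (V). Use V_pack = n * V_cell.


With 11 cells in series at 3.619 V each, V_pack = 39.809 V

39.809 V


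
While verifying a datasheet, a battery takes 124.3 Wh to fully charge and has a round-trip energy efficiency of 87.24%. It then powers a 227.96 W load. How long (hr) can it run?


Step 1: E_discharge = eta/100 * E_charge = 87.24/100 * 124.3 = 108.44 Wh
Step 2: t = E_discharge / P = 108.44 / 227.96 = 0.4757 hr

0.4757 hr


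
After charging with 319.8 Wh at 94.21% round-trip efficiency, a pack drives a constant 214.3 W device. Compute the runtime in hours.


Step 1: E_discharge = eta/100 * E_charge = 94.21/100 * 319.8 = 301.28 Wh
Step 2: t = E_discharge / P = 301.28 / 214.3 = 1.406 hr

1.406 hr


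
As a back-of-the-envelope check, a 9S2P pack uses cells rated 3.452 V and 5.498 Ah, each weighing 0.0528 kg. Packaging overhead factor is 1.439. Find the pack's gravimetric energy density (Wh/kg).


Step 1: V_pack = 9 * 3.452 = 31.068 V
Step 2: C_pack = 2 * 5.498 = 10.996 Ah
Step 3: E_pack = V_pack * C_pack = 31.068 * 10.996 = 341.62 Wh
Step 4: m_pack = 9 * 2 * 0.0528 * 1.439 = 1.3676 kg
Step 5: ED = E_pack / m_pack = 341.62 / 1.3676 = 249.8 Wh/kg

249.8 Wh/kg


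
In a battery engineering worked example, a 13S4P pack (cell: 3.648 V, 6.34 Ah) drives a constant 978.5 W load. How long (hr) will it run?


Step 1: E_pack = Ns * V_cell * Np * C_cell = 13 * 3.648 * 4 * 6.34 = 1202.7 Wh
Step 2: t = E_pack / P = 1202.7 / 978.5 = 1.229 hr

1.229 hr


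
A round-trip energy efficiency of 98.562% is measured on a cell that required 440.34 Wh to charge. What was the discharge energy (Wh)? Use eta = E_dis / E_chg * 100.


E_dis = eta/100 * E_chg = 98.562/100 * 440.34 = 434.0 Wh

434.0 Wh


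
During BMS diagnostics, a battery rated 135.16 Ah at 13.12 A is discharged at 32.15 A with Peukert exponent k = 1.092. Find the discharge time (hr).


Step 1: t_rated = C / I_rated = 135.16 / 13.12 = 10.302 hr
Step 2: ratio = 13.12 / 32.15 = 0.40809
Step 3: ratio^k = 0.40809^1.092 = 0.37579
Step 4: t = t_rated * ratio^k = 10.302 * 0.37579 = 3.871 hr

3.871 hr


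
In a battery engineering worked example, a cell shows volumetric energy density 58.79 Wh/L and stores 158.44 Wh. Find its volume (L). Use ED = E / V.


V = E / ED = 158.44 / 58.79 = 2.695 L

2.695 L


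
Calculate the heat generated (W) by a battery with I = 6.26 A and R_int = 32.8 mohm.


Convert: R = 32.8 mohm = 0.0328 ohm
Q = I^2 * R = 6.26^2 * 0.0328 = 1.285 W

1.285 W


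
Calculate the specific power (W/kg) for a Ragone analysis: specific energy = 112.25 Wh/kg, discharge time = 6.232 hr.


P_specific = E / t = 112.25 / 6.232 = 18.01 W/kg

18.01 W/kg


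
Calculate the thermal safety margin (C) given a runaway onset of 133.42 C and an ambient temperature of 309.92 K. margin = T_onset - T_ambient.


Convert: T_ambient = 309.92 K = 36.77 C
margin = 133.42 - 36.77 = 96.65 C

96.65 C


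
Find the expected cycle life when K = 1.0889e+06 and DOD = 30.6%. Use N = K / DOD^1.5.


DOD^1.5 = 169.27
N = K / DOD^1.5 = 1.0889e+06 / 169.27 = 6433

6433 cycles


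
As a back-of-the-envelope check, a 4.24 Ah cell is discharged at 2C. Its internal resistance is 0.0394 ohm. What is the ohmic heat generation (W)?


Step 1: I = C_rate * capacity = 2 * 4.24 = 8.48 A
Step 2: Q = I^2 * R = 8.48^2 * 0.0394 = 71.91 * 0.0394 = 2.833 W

2.833 W


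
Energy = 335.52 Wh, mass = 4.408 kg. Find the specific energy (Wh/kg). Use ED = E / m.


ED = E / m = 335.52 / 4.408 = 76.12 Wh/kg

76.12 Wh/kg


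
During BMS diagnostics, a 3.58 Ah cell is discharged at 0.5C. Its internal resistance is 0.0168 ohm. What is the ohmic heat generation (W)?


Step 1: I = C_rate * capacity = 0.5 * 3.58 = 1.79 A
Step 2: Q = I^2 * R = 1.79^2 * 0.0168 = 3.2041 * 0.0168 = 0.05383 W

0.05383 W


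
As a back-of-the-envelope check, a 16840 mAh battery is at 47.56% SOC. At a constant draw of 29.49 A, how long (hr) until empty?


Convert: C_total = 16840 mAh = 16.84 Ah
Step 1: remaining = SOC/100 * C_total = 47.56/100 * 16.84 = 8.0091 Ah
Step 2: t = remaining / I = 8.0091 / 29.49 = 0.2716 hr

0.2716 hr


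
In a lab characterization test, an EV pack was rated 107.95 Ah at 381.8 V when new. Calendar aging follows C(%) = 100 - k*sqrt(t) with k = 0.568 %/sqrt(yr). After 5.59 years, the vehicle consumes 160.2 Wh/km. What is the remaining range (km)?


Step 1: capacity retention = 100 - 0.568 * sqrt(5.59) = 100 - 0.568 * 2.3643 = 98.657%
Step 2: C_now = 107.95 * 98.657/100 = 106.5 Ah
Step 3: E_pack = V * C_now = 381.8 * 106.5 = 40662 Wh
Step 4: range = E_pack / consumption = 40662 / 160.2 = 253.8 km

253.8 km


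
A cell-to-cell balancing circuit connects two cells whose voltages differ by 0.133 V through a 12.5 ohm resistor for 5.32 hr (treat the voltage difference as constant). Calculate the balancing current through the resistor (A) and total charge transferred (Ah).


First, Ohm's law: I_bal = 0.133 V / 12.5 ohm = 0.01064 A
Then Q = I * t = 0.01064 A * 5.32 hr = 0.05660 Ah

I=0.01064 A, Q=0.05660 Ah


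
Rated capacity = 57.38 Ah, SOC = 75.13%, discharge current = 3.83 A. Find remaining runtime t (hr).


Step 1: remaining = SOC/100 * C_total = 75.13/100 * 57.38 = 43.11 Ah
Step 2: t = remaining / I = 43.11 / 3.83 = 11.26 hr

11.26 hr


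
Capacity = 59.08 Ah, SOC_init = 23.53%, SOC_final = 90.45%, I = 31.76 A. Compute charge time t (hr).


Step 1: dSOC = 90.45% - 23.53% = 66.92%
Step 2: delta_Ah = 59.08 * 66.92 / 100 = 39.536 Ah
Step 3: t = 39.536 / 31.76 = 1.245 hr

1.245 hr


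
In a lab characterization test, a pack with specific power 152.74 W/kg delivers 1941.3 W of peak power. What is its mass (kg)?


m = P / SP = 1941.3 / 152.74 = 12.71 kg

12.71 kg


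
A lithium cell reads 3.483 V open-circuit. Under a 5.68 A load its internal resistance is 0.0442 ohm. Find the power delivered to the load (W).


Step 1: V_terminal = OCV - I*R = 3.483 - 5.68 * 0.0442 = 3.2319 V
Step 2: P_out = V_terminal * I = 3.2319 * 5.68 = 18.36 W

18.36 W


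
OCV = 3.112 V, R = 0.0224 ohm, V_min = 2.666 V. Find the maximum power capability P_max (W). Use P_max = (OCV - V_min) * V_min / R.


P_max = (OCV - V_min) * V_min / R = (3.112 - 2.666) * 2.666 / 0.0224 = 0.446 * 2.666 / 0.0224 = 53.08 W

53.08 W


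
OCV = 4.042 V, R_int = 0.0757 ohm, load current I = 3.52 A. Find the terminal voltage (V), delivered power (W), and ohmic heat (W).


Step 1: V_terminal = OCV - I*R = 4.042 - 3.52 * 0.0757 = 3.7755 V
Step 2: P_out = V_terminal * I = 3.7755 * 3.52 = 13.29 W
Step 3: Q = I^2 * R = 3.52^2 * 0.0757 = 0.9380 W

V=3.7755 V, P=13.29 W, Q=0.9380 W


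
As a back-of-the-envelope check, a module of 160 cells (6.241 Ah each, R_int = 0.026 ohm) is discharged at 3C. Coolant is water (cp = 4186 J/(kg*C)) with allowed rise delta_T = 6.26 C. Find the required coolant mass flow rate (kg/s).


Step 1: I = 3 * 6.241 = 18.723 A
Step 2: Q_cell = I^2 * R = 18.723^2 * 0.026 = 9.1143 W
Step 3: Q_total = 160 * 9.1143 = 1458.3 W
Step 4: m_dot = Q_total / (cp * dT) = 1458.3 / (4186 * 6.26) = 0.05565 kg/s

0.05565 kg/s


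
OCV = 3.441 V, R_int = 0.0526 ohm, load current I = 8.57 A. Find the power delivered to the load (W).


Step 1: V_terminal = OCV - I*R = 3.441 - 8.57 * 0.0526 = 2.9902 V
Step 2: P_out = V_terminal * I = 2.9902 * 8.57 = 25.63 W

25.63 W


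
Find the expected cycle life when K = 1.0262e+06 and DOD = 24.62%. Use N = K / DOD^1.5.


Step 1: DOD^1.5 = 24.62^1.5 = 122.16
Step 2: N = 1.0262e+06 / 122.16 = 8400 cycles

8400 cycles


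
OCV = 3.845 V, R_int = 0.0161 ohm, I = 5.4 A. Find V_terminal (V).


V = OCV - I*R = 3.845 - 5.4 * 0.0161 = 3.758 V

3.758 V


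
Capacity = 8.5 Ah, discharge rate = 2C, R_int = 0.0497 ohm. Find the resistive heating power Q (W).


Step 1: I = C_rate * capacity = 2 * 8.5 = 17 A
Step 2: Q = I^2 * R = 17^2 * 0.0497 = 289 * 0.0497 = 14.36 W

14.36 W


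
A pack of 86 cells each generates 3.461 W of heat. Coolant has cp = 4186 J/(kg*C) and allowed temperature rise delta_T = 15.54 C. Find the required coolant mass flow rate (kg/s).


Step 1: Total heat Q = 86 * 3.461 W = 297.65 W
Step 2: denom = cp * dT = 4186 * 15.54 = 65050
Step 3: m_dot = 297.65 / 65050 = 0.004576 kg/s

0.004576 kg/s


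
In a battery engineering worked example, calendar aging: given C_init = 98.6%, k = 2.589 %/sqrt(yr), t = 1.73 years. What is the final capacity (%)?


sqrt(t) = sqrt(1.73) = 1.3153
C_final = 98.6 - 2.589 * 1.3153 = 95.19%

95.19%


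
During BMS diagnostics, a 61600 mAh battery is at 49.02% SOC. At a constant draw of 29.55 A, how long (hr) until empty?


Convert: C_total = 61600 mAh = 61.6 Ah
Step 1: remaining = SOC/100 * C_total = 49.02/100 * 61.6 = 30.196 Ah
Step 2: t = remaining / I = 30.196 / 29.55 = 1.022 hr

1.022 hr


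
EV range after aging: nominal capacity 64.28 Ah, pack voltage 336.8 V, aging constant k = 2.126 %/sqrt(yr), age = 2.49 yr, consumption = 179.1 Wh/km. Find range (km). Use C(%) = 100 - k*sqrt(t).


Step 1: capacity retention = 100 - 2.126 * sqrt(2.49) = 100 - 2.126 * 1.578 = 96.645%
Step 2: C_now = 64.28 * 96.645/100 = 62.123 Ah
Step 3: E_pack = V * C_now = 336.8 * 62.123 = 20923 Wh
Step 4: range = E_pack / consumption = 20923 / 179.1 = 116.8 km

116.8 km
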